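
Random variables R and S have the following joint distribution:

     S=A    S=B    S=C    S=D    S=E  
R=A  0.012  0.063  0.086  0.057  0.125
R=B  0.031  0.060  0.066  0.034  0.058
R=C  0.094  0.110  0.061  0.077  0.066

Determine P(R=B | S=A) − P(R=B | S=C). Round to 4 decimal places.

P(S=A) = 0.012 + 0.031 + 0.094 = 0.137; P(R=B | S=A) = 0.031/0.137 = 0.22628.
P(S=C) = 0.086 + 0.066 + 0.061 = 0.213; P(R=B | S=C) = 0.066/0.213 = 0.30986.
Difference = -0.0836.

-0.0836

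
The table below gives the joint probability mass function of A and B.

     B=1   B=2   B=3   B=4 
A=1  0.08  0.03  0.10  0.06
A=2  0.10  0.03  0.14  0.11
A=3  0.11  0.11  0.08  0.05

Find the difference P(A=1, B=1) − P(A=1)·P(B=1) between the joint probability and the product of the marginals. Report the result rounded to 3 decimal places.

0.002

P(A=1) = 0.08 + 0.03 + 0.10 + 0.06 = 0.27.
P(B=1) = 0.08 + 0.10 + 0.11 = 0.29.
P(A=1, B=1) − P(A=1)P(B=1) = 0.08 − 0.27×0.29 = 0.002.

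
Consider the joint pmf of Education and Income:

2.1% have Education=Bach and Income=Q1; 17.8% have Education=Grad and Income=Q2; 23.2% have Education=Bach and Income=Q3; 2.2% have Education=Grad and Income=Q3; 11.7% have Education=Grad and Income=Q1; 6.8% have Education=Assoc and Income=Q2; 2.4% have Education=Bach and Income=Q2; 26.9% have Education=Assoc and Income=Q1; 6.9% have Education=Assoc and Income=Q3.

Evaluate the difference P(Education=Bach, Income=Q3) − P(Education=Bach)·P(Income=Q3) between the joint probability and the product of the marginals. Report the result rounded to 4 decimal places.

0.1425

P(Education=Bach) = 0.021 + 0.024 + 0.232 = 0.277.
P(Income=Q3) = 0.069 + 0.232 + 0.022 = 0.323.
P(Education=Bach, Income=Q3) − P(Education=Bach)P(Income=Q3) = 0.232 − 0.277×0.323 = 0.1425.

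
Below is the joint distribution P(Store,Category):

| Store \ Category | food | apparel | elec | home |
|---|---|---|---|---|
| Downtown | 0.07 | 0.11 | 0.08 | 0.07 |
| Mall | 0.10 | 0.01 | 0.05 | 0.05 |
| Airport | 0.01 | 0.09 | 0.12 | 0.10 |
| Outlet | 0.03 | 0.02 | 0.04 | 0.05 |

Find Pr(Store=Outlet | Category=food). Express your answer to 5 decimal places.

0.14286

P(Category=food) = 0.07 + 0.10 + 0.01 + 0.03 = 0.21.
P(Store=Outlet | Category=food) = 0.03/0.21 = 0.14286.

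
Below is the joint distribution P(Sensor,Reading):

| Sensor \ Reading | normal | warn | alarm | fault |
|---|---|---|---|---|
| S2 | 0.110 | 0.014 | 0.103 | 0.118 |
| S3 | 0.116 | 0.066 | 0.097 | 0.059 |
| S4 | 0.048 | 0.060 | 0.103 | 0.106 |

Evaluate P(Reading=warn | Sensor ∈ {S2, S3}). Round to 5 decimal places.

0.11713

P(Sensor=S2) = 0.110 + 0.014 + 0.103 + 0.118 = 0.345.
P(Sensor=S3) = 0.116 + 0.066 + 0.097 + 0.059 = 0.338.
P(Sensor ∈ {S2, S3}) = 0.345 + 0.338 = 0.683; P(Reading=warn, Sensor ∈ {S2, S3}) = 0.014 + 0.066 = 0.080.
P(Reading=warn | Sensor ∈ {S2, S3}) = 0.080/0.683 = 0.11713.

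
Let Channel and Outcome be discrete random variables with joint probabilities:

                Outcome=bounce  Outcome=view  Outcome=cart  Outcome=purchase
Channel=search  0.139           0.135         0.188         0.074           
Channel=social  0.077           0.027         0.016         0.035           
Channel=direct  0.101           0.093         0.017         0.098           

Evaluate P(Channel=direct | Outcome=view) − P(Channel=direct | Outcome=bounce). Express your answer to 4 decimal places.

0.0461

P(Outcome=view) = 0.135 + 0.027 + 0.093 = 0.255; P(Channel=direct | Outcome=view) = 0.093/0.255 = 0.36471.
P(Outcome=bounce) = 0.139 + 0.077 + 0.101 = 0.317; P(Channel=direct | Outcome=bounce) = 0.101/0.317 = 0.31861.
Difference = 0.0461.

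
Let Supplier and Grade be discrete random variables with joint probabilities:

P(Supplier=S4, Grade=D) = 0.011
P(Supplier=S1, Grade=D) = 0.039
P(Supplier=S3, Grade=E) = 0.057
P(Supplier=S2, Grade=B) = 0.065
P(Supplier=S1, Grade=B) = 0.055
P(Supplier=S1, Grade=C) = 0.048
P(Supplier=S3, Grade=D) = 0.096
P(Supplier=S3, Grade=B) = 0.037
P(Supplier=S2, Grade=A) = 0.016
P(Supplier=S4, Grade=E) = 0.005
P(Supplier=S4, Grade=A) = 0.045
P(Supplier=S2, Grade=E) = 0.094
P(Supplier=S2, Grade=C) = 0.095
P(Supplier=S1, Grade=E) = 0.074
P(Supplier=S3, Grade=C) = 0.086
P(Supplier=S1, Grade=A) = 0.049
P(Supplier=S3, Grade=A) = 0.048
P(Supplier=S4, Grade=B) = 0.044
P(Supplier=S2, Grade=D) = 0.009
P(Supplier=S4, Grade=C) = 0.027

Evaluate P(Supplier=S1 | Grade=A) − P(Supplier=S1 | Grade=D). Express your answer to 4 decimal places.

P(Grade=A) = 0.049 + 0.016 + 0.048 + 0.045 = 0.158; P(Supplier=S1 | Grade=A) = 0.049/0.158 = 0.31013.
P(Grade=D) = 0.039 + 0.009 + 0.096 + 0.011 = 0.155; P(Supplier=S1 | Grade=D) = 0.039/0.155 = 0.25161.
Difference = 0.0585.

0.0585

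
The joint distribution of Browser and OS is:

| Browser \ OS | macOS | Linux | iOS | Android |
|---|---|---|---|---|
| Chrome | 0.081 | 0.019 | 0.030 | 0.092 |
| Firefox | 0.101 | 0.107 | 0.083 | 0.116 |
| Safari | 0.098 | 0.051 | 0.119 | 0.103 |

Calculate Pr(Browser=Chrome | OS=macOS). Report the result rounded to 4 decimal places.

0.2893

P(OS=macOS) = 0.081 + 0.101 + 0.098 = 0.280.
P(Browser=Chrome | OS=macOS) = 0.081/0.280 = 0.2893.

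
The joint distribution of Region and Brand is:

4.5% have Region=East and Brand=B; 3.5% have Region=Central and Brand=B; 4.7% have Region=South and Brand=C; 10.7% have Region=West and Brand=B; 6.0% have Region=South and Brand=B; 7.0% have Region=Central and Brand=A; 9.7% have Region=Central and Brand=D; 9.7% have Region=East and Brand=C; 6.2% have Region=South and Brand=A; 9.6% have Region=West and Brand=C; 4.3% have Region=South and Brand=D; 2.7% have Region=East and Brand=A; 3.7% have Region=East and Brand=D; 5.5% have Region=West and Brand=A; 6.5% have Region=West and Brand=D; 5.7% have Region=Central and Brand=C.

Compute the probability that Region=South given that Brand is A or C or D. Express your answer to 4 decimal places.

0.2019

P(Brand=A) = 0.062 + 0.027 + 0.055 + 0.070 = 0.214.
P(Brand=C) = 0.047 + 0.097 + 0.096 + 0.057 = 0.297.
P(Brand=D) = 0.043 + 0.037 + 0.065 + 0.097 = 0.242.
P(Brand ∈ {A, C, D}) = 0.214 + 0.297 + 0.242 = 0.753; P(Region=South, Brand ∈ {A, C, D}) = 0.062 + 0.047 + 0.043 = 0.152.
P(Region=South | Brand ∈ {A, C, D}) = 0.152/0.753 = 0.2019.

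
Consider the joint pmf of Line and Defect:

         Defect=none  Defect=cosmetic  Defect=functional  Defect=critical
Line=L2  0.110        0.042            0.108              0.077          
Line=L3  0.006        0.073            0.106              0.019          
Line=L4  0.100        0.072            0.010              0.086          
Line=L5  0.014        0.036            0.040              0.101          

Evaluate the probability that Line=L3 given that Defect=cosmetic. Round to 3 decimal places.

0.327

P(Defect=cosmetic) = 0.042 + 0.073 + 0.072 + 0.036 = 0.223.
P(Line=L3 | Defect=cosmetic) = 0.073/0.223 = 0.327.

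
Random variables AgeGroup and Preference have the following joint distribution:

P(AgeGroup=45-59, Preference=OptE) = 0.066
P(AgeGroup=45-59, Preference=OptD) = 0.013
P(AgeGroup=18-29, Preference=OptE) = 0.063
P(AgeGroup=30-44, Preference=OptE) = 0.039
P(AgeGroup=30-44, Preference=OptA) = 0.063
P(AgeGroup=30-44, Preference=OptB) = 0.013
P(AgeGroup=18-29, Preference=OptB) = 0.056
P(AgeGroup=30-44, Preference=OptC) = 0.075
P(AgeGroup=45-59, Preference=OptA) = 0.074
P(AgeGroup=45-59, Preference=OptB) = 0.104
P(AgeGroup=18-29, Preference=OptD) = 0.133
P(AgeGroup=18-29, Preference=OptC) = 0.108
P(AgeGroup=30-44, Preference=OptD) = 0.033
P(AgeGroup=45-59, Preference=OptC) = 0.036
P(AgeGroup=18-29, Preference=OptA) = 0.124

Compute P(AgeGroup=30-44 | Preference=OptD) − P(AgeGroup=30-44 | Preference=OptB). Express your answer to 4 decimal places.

0.1092

P(Preference=OptD) = 0.133 + 0.033 + 0.013 = 0.179; P(AgeGroup=30-44 | Preference=OptD) = 0.033/0.179 = 0.18436.
P(Preference=OptB) = 0.056 + 0.013 + 0.104 = 0.173; P(AgeGroup=30-44 | Preference=OptB) = 0.013/0.173 = 0.07514.
Difference = 0.1092.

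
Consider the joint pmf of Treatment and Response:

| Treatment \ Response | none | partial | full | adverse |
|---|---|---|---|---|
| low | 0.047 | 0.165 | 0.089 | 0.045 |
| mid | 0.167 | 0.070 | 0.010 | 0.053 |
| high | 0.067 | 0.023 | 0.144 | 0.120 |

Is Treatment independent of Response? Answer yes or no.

P(Treatment=mid) = 0.300 and P(Response=none) = 0.281, so their product is 0.08430, but P(Treatment=mid, Response=none) = 0.167. Since these differ, Treatment and Response are not independent.

no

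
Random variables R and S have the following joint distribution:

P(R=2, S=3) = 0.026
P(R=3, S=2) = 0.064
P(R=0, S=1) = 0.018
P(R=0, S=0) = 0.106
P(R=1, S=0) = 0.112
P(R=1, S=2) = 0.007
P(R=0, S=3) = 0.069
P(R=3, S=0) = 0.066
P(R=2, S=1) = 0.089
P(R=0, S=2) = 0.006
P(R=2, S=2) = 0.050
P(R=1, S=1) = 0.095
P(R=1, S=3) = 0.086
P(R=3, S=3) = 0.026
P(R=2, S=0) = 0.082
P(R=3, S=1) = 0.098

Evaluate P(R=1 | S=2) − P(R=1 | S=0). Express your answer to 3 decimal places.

-0.251

P(S=2) = 0.006 + 0.007 + 0.050 + 0.064 = 0.127; P(R=1 | S=2) = 0.007/0.127 = 0.0551.
P(S=0) = 0.106 + 0.112 + 0.082 + 0.066 = 0.366; P(R=1 | S=0) = 0.112/0.366 = 0.3060.
Difference = -0.251.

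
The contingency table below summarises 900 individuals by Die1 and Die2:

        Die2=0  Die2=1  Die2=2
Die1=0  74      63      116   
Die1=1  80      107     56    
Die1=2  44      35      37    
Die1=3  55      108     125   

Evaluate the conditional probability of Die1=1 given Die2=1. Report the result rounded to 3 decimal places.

Total with Die2=1: 63 + 107 + 35 + 108 = 313.
P(Die1=1 | Die2=1) = 107/313 = 0.342.

0.342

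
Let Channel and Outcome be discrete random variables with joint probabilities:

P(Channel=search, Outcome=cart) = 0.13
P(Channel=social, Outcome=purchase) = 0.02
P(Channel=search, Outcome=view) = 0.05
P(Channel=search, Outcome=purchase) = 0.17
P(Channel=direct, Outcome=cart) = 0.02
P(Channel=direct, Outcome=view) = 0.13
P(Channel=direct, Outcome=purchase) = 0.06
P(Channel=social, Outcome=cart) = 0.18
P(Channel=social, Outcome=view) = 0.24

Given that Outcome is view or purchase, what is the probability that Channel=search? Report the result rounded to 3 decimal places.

0.328

P(Outcome=view) = 0.05 + 0.24 + 0.13 = 0.42.
P(Outcome=purchase) = 0.17 + 0.02 + 0.06 = 0.25.
P(Outcome ∈ {view, purchase}) = 0.42 + 0.25 = 0.67; P(Channel=search, Outcome ∈ {view, purchase}) = 0.05 + 0.17 = 0.22.
P(Channel=search | Outcome ∈ {view, purchase}) = 0.22/0.67 = 0.328.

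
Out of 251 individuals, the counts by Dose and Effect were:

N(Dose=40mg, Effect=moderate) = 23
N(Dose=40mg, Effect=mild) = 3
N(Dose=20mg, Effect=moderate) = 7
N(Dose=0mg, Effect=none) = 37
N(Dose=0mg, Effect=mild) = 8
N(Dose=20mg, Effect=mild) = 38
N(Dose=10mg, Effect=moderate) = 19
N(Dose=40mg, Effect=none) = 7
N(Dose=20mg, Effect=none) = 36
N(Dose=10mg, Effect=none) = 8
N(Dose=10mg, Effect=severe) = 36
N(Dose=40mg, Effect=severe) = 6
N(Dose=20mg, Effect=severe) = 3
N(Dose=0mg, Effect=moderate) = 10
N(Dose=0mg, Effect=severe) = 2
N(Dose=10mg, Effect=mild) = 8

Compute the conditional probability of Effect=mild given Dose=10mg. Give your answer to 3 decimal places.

Total with Dose=10mg: 8 + 8 + 19 + 36 = 71.
P(Effect=mild | Dose=10mg) = 8/71 = 0.113.

0.113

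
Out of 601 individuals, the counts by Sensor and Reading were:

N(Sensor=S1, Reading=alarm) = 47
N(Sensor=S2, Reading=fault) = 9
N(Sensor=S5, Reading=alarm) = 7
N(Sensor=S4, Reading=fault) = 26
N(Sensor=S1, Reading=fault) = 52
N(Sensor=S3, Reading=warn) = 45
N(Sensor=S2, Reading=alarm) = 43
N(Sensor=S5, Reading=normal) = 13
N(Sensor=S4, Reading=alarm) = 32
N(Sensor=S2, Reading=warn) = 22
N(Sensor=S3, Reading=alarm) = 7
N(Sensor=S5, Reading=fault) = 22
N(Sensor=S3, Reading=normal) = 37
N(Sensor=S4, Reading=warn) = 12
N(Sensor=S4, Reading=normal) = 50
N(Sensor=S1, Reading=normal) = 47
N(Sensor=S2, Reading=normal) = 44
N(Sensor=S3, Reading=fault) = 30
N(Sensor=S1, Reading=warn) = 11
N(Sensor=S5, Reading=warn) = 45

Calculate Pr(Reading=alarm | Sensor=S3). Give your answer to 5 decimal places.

0.05882

Total with Sensor=S3: 37 + 45 + 7 + 30 = 119.
P(Reading=alarm | Sensor=S3) = 7/119 = 0.05882.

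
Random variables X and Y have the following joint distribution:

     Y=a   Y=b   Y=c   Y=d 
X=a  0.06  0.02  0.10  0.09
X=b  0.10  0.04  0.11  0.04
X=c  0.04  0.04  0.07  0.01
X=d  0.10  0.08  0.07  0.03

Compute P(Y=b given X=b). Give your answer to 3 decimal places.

P(X=b) = 0.10 + 0.04 + 0.11 + 0.04 = 0.29.
P(Y=b | X=b) = 0.04/0.29 = 0.138.

0.138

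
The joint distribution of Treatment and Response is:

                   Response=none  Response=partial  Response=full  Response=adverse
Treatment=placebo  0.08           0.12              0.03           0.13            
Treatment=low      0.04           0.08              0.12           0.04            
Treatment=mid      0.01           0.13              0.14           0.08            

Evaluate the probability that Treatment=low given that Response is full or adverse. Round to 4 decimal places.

0.2963

P(Response=full) = 0.03 + 0.12 + 0.14 = 0.29.
P(Response=adverse) = 0.13 + 0.04 + 0.08 = 0.25.
P(Response ∈ {full, adverse}) = 0.29 + 0.25 = 0.54; P(Treatment=low, Response ∈ {full, adverse}) = 0.12 + 0.04 = 0.16.
P(Treatment=low | Response ∈ {full, adverse}) = 0.16/0.54 = 0.2963.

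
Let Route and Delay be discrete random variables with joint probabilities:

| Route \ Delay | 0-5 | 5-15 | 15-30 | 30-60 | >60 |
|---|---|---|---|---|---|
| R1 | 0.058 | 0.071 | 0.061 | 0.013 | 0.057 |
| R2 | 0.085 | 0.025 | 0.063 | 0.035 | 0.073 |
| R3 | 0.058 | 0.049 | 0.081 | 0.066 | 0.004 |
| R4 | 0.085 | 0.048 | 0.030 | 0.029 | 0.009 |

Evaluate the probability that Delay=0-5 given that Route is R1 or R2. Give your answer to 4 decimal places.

P(Route=R1) = 0.058 + 0.071 + 0.061 + 0.013 + 0.057 = 0.260.
P(Route=R2) = 0.085 + 0.025 + 0.063 + 0.035 + 0.073 = 0.281.
P(Route ∈ {R1, R2}) = 0.260 + 0.281 = 0.541; P(Delay=0-5, Route ∈ {R1, R2}) = 0.058 + 0.085 = 0.143.
P(Delay=0-5 | Route ∈ {R1, R2}) = 0.143/0.541 = 0.2643.

0.2643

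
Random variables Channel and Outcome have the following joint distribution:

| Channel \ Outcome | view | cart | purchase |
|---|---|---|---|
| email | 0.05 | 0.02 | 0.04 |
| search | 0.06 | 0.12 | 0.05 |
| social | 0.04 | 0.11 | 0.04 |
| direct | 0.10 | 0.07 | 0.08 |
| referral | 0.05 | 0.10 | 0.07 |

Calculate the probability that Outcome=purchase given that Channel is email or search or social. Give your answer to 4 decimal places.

0.2453

P(Channel=email) = 0.05 + 0.02 + 0.04 = 0.11.
P(Channel=search) = 0.06 + 0.12 + 0.05 = 0.23.
P(Channel=social) = 0.04 + 0.11 + 0.04 = 0.19.
P(Channel ∈ {email, search, social}) = 0.11 + 0.23 + 0.19 = 0.53; P(Outcome=purchase, Channel ∈ {email, search, social}) = 0.04 + 0.05 + 0.04 = 0.13.
P(Outcome=purchase | Channel ∈ {email, search, social}) = 0.13/0.53 = 0.2453.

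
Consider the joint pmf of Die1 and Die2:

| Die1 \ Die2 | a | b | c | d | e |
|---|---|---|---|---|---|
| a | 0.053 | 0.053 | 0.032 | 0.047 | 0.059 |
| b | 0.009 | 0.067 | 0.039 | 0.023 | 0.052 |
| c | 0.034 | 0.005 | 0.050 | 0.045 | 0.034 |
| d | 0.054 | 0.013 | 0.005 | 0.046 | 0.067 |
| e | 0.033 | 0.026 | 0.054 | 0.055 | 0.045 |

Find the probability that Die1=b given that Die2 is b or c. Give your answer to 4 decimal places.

P(Die2=b) = 0.053 + 0.067 + 0.005 + 0.013 + 0.026 = 0.164.
P(Die2=c) = 0.032 + 0.039 + 0.050 + 0.005 + 0.054 = 0.180.
P(Die2 ∈ {b, c}) = 0.164 + 0.180 = 0.344; P(Die1=b, Die2 ∈ {b, c}) = 0.067 + 0.039 = 0.106.
P(Die1=b | Die2 ∈ {b, c}) = 0.106/0.344 = 0.3081.

0.3081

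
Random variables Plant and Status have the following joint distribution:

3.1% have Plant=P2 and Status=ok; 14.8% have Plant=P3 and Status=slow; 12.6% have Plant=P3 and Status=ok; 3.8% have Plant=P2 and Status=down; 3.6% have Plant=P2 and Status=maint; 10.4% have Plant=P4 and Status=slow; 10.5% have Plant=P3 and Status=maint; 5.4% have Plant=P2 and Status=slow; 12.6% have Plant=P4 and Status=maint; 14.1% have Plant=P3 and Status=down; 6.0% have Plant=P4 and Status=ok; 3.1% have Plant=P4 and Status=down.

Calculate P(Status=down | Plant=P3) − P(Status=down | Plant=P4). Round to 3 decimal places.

P(Plant=P3) = 0.126 + 0.148 + 0.141 + 0.105 = 0.520; P(Status=down | Plant=P3) = 0.141/0.520 = 0.2712.
P(Plant=P4) = 0.060 + 0.104 + 0.031 + 0.126 = 0.321; P(Status=down | Plant=P4) = 0.031/0.321 = 0.0966.
Difference = 0.175.

0.175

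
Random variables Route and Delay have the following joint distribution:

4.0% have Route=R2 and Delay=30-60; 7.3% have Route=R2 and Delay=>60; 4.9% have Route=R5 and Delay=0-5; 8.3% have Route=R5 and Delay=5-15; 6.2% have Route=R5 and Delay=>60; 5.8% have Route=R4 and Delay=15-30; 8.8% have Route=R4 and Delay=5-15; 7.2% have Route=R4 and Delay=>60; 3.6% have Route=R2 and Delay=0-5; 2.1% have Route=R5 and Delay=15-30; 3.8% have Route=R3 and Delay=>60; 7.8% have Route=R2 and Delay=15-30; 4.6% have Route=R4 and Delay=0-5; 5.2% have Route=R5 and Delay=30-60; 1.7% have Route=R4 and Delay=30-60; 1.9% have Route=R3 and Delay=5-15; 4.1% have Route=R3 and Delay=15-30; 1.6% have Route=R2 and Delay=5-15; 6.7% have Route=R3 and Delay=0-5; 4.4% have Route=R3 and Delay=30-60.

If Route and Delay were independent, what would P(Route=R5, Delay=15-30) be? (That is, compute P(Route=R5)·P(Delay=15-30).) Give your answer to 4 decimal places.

P(Route=R5) = 0.049 + 0.083 + 0.021 + 0.052 + 0.062 = 0.267.
P(Delay=15-30) = 0.078 + 0.041 + 0.058 + 0.021 = 0.198.
Product: 0.267 × 0.198 = 0.0529.

0.0529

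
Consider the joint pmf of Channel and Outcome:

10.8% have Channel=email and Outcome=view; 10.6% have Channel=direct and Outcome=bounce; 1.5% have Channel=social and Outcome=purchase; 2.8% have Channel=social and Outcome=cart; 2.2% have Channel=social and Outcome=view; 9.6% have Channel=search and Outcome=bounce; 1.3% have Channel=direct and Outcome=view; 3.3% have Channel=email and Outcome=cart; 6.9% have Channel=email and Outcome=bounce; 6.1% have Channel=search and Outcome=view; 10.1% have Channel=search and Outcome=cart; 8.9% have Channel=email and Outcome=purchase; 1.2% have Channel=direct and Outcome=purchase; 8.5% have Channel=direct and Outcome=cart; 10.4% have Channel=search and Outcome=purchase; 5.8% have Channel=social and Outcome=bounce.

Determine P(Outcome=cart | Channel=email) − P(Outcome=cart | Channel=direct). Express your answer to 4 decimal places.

P(Channel=email) = 0.069 + 0.108 + 0.033 + 0.089 = 0.299; P(Outcome=cart | Channel=email) = 0.033/0.299 = 0.11037.
P(Channel=direct) = 0.106 + 0.013 + 0.085 + 0.012 = 0.216; P(Outcome=cart | Channel=direct) = 0.085/0.216 = 0.39352.
Difference = -0.2832.

-0.2832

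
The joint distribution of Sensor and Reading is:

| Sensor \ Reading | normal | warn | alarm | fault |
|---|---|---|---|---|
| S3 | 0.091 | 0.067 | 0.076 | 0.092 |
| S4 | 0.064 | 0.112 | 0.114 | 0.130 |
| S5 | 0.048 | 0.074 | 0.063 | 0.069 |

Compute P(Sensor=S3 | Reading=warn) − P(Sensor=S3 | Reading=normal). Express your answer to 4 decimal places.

P(Reading=warn) = 0.067 + 0.112 + 0.074 = 0.253; P(Sensor=S3 | Reading=warn) = 0.067/0.253 = 0.26482.
P(Reading=normal) = 0.091 + 0.064 + 0.048 = 0.203; P(Sensor=S3 | Reading=normal) = 0.091/0.203 = 0.44828.
Difference = -0.1835.

-0.1835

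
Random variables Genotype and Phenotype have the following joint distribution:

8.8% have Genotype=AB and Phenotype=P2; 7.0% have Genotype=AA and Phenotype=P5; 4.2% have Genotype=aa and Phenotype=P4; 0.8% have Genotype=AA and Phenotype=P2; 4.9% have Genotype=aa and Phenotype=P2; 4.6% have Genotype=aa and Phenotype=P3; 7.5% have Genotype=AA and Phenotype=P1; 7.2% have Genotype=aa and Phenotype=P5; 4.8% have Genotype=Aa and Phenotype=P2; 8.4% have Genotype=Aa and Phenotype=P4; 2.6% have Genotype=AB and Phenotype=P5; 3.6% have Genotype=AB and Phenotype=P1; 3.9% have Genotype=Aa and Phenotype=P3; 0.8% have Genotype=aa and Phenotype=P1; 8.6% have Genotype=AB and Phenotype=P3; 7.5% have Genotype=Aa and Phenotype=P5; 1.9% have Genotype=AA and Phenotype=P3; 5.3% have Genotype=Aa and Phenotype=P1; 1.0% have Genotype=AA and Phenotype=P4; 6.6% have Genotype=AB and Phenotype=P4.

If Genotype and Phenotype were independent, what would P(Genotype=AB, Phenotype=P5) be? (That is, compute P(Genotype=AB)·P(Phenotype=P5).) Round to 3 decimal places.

0.073

P(Genotype=AB) = 0.036 + 0.088 + 0.086 + 0.066 + 0.026 = 0.302.
P(Phenotype=P5) = 0.070 + 0.075 + 0.072 + 0.026 = 0.243.
Product: 0.302 × 0.243 = 0.073.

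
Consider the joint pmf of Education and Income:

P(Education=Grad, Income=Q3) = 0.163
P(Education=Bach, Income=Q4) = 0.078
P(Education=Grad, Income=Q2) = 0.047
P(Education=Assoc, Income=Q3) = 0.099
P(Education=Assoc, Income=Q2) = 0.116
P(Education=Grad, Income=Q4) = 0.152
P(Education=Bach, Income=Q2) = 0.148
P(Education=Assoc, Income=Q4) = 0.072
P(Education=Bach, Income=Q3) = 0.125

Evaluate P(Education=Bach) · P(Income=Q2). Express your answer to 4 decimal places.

P(Education=Bach) = 0.148 + 0.125 + 0.078 = 0.351.
P(Income=Q2) = 0.116 + 0.148 + 0.047 = 0.311.
Product: 0.351 × 0.311 = 0.1092.

0.1092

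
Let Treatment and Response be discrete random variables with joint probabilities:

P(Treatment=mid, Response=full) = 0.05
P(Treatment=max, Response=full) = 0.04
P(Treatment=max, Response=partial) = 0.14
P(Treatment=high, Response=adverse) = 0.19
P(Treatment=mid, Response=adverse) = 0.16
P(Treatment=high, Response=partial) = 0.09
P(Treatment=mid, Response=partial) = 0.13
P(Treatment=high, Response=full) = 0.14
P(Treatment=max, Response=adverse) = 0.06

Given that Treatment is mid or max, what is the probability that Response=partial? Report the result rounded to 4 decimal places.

P(Treatment=mid) = 0.13 + 0.05 + 0.16 = 0.34.
P(Treatment=max) = 0.14 + 0.04 + 0.06 = 0.24.
P(Treatment ∈ {mid, max}) = 0.34 + 0.24 = 0.58; P(Response=partial, Treatment ∈ {mid, max}) = 0.13 + 0.14 = 0.27.
P(Response=partial | Treatment ∈ {mid, max}) = 0.27/0.58 = 0.4655.

0.4655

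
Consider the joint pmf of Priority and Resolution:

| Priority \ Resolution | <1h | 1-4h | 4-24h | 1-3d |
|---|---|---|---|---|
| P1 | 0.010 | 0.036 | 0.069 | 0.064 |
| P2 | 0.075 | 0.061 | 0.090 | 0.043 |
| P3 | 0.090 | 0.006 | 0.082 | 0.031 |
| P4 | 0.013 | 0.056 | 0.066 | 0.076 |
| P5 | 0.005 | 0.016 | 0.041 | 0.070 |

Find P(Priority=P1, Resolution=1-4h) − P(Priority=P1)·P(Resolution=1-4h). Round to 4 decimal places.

0.0047

P(Priority=P1) = 0.010 + 0.036 + 0.069 + 0.064 = 0.179.
P(Resolution=1-4h) = 0.036 + 0.061 + 0.006 + 0.056 + 0.016 = 0.175.
P(Priority=P1, Resolution=1-4h) − P(Priority=P1)P(Resolution=1-4h) = 0.036 − 0.179×0.175 = 0.0047.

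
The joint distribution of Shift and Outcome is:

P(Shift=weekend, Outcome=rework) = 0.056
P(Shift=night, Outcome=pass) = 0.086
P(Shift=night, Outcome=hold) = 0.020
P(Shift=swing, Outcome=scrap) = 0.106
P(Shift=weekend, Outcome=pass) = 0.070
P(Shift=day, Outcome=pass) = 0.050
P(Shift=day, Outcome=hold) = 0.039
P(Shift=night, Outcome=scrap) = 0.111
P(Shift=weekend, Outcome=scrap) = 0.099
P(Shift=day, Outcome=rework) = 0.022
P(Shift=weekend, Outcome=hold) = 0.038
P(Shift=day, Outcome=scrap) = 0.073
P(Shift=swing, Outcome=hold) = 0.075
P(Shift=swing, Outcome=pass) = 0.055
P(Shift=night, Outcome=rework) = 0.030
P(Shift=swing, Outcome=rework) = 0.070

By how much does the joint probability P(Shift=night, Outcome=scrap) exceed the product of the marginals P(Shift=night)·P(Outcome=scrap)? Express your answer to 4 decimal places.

0.0149

P(Shift=night) = 0.086 + 0.030 + 0.111 + 0.020 = 0.247.
P(Outcome=scrap) = 0.073 + 0.106 + 0.111 + 0.099 = 0.389.
P(Shift=night, Outcome=scrap) − P(Shift=night)P(Outcome=scrap) = 0.111 − 0.247×0.389 = 0.0149.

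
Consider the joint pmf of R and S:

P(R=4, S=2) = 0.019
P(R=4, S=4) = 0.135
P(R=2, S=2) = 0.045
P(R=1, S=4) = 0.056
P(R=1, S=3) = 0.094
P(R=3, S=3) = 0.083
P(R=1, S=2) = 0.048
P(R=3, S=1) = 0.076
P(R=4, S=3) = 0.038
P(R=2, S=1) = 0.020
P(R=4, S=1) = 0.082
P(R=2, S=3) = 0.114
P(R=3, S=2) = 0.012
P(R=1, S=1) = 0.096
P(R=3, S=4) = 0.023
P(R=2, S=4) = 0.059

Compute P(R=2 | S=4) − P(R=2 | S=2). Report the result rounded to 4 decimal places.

P(S=4) = 0.056 + 0.059 + 0.023 + 0.135 = 0.273; P(R=2 | S=4) = 0.059/0.273 = 0.21612.
P(S=2) = 0.048 + 0.045 + 0.012 + 0.019 = 0.124; P(R=2 | S=2) = 0.045/0.124 = 0.36290.
Difference = -0.1468.

-0.1468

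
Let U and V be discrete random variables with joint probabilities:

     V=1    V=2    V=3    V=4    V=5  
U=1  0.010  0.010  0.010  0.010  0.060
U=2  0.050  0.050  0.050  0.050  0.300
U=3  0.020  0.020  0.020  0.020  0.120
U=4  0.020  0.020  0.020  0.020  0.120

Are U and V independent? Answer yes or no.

Every cell satisfies P(U,V) = P(U)·P(V). For instance P(U=4) = 0.200, P(V=1) = 0.100, and 0.200×0.100 = 0.020 matches the joint entry. So U and V are independent.

yes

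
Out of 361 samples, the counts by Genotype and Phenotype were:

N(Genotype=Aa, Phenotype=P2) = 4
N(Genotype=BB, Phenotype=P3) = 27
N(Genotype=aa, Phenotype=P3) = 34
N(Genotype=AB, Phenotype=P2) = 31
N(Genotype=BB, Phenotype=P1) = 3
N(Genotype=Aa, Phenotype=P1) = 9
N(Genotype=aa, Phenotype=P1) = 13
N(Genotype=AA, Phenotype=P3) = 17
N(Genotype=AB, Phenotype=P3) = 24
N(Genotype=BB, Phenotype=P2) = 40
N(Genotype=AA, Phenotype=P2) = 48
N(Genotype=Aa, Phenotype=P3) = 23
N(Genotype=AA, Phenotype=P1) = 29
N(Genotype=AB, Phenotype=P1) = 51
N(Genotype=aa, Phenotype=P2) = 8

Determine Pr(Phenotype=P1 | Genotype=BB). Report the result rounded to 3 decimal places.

0.043

Total with Genotype=BB: 3 + 40 + 27 = 70.
P(Phenotype=P1 | Genotype=BB) = 3/70 = 0.043.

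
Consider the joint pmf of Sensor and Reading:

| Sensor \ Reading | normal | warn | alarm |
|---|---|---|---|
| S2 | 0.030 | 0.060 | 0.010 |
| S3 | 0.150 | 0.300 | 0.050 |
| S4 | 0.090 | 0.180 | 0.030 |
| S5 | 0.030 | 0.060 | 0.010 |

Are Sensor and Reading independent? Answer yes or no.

yes

Every cell satisfies P(Sensor,Reading) = P(Sensor)·P(Reading). For instance P(Sensor=S2) = 0.100, P(Reading=alarm) = 0.100, and 0.100×0.100 = 0.010 matches the joint entry. So Sensor and Reading are independent.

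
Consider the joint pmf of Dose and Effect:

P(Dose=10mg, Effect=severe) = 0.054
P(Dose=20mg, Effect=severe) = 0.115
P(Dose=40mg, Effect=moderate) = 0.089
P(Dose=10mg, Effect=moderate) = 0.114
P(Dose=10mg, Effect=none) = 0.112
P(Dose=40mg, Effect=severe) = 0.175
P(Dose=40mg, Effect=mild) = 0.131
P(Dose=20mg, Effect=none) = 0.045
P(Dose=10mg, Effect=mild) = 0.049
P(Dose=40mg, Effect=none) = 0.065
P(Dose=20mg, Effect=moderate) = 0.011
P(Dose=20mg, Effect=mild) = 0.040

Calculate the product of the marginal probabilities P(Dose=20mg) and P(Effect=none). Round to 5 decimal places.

0.04684

P(Dose=20mg) = 0.045 + 0.040 + 0.011 + 0.115 = 0.211.
P(Effect=none) = 0.112 + 0.045 + 0.065 = 0.222.
Product: 0.211 × 0.222 = 0.04684.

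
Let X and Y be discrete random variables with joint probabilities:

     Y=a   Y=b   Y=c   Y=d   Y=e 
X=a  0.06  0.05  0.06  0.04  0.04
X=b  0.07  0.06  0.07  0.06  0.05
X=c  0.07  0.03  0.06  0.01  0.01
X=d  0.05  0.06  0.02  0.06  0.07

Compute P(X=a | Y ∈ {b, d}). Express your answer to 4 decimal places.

0.2432

P(Y=b) = 0.05 + 0.06 + 0.03 + 0.06 = 0.20.
P(Y=d) = 0.04 + 0.06 + 0.01 + 0.06 = 0.17.
P(Y ∈ {b, d}) = 0.20 + 0.17 = 0.37; P(X=a, Y ∈ {b, d}) = 0.05 + 0.04 = 0.09.
P(X=a | Y ∈ {b, d}) = 0.09/0.37 = 0.2432.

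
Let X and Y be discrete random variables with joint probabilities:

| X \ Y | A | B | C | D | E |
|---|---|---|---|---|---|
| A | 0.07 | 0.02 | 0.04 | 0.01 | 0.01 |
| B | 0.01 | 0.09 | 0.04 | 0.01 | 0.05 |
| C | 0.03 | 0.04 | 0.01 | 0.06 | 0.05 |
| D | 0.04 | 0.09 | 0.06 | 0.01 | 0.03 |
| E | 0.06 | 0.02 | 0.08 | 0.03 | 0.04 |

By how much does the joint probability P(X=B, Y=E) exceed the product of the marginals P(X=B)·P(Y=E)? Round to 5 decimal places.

0.01400

P(X=B) = 0.01 + 0.09 + 0.04 + 0.01 + 0.05 = 0.20.
P(Y=E) = 0.01 + 0.05 + 0.05 + 0.03 + 0.04 = 0.18.
P(X=B, Y=E) − P(X=B)P(Y=E) = 0.05 − 0.20×0.18 = 0.01400.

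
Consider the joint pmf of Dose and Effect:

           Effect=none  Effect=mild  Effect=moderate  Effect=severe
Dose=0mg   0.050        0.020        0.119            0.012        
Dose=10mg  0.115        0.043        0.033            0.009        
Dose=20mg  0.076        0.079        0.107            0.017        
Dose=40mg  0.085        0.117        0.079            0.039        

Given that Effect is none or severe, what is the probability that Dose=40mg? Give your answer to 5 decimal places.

0.30769

P(Effect=none) = 0.050 + 0.115 + 0.076 + 0.085 = 0.326.
P(Effect=severe) = 0.012 + 0.009 + 0.017 + 0.039 = 0.077.
P(Effect ∈ {none, severe}) = 0.326 + 0.077 = 0.403; P(Dose=40mg, Effect ∈ {none, severe}) = 0.085 + 0.039 = 0.124.
P(Dose=40mg | Effect ∈ {none, severe}) = 0.124/0.403 = 0.30769.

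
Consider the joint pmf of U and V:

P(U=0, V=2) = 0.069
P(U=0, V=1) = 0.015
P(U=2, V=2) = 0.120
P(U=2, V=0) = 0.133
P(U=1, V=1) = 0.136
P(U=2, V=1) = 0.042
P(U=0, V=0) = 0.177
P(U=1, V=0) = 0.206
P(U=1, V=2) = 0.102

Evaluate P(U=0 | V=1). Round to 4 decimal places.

0.0777

P(V=1) = 0.015 + 0.136 + 0.042 = 0.193.
P(U=0 | V=1) = 0.015/0.193 = 0.0777.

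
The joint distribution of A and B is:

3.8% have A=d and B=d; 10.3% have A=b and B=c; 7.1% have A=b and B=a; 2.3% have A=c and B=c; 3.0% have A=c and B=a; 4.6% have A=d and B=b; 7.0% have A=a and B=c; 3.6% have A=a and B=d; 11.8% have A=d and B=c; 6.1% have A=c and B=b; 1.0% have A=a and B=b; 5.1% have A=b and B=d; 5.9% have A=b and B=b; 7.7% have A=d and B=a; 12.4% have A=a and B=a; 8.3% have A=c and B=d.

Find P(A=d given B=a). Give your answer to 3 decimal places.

P(B=a) = 0.124 + 0.071 + 0.030 + 0.077 = 0.302.
P(A=d | B=a) = 0.077/0.302 = 0.255.

0.255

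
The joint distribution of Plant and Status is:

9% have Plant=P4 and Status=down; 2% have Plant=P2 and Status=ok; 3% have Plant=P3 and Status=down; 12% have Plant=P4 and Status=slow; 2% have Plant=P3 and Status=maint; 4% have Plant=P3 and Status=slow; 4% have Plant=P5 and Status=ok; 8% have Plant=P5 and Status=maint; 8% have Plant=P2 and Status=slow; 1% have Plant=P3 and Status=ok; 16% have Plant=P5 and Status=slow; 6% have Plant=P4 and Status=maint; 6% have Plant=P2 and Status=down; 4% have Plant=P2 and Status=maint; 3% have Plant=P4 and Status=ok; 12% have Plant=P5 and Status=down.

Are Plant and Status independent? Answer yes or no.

Every cell satisfies P(Plant,Status) = P(Plant)·P(Status). For instance P(Plant=P5) = 0.40, P(Status=down) = 0.30, and 0.40×0.30 = 0.12 matches the joint entry. So Plant and Status are independent.

yes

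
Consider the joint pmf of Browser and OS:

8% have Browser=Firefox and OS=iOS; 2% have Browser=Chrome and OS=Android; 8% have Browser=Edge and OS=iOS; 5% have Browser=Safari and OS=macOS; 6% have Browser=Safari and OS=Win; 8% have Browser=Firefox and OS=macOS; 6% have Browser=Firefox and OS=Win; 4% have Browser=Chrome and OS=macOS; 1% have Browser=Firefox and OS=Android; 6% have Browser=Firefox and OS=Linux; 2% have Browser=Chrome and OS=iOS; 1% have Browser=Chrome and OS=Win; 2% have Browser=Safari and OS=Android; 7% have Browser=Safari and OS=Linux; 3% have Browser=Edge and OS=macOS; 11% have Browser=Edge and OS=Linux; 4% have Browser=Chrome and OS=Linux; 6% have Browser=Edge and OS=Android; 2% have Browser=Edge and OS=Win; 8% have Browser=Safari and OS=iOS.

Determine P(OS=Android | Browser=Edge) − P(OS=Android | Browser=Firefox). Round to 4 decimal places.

P(Browser=Edge) = 0.02 + 0.03 + 0.11 + 0.08 + 0.06 = 0.30; P(OS=Android | Browser=Edge) = 0.06/0.30 = 0.20000.
P(Browser=Firefox) = 0.06 + 0.08 + 0.06 + 0.08 + 0.01 = 0.29; P(OS=Android | Browser=Firefox) = 0.01/0.29 = 0.03448.
Difference = 0.1655.

0.1655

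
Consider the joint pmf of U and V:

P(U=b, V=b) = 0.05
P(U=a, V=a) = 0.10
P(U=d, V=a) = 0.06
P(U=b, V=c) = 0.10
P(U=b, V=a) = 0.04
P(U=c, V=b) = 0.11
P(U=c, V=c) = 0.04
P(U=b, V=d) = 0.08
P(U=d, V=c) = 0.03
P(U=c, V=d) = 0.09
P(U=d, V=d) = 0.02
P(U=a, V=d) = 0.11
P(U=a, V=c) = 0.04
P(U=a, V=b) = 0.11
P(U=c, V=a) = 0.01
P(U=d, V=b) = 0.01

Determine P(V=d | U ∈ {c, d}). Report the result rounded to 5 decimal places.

0.29730

P(U=c) = 0.01 + 0.11 + 0.04 + 0.09 = 0.25.
P(U=d) = 0.06 + 0.01 + 0.03 + 0.02 = 0.12.
P(U ∈ {c, d}) = 0.25 + 0.12 = 0.37; P(V=d, U ∈ {c, d}) = 0.09 + 0.02 = 0.11.
P(V=d | U ∈ {c, d}) = 0.11/0.37 = 0.29730.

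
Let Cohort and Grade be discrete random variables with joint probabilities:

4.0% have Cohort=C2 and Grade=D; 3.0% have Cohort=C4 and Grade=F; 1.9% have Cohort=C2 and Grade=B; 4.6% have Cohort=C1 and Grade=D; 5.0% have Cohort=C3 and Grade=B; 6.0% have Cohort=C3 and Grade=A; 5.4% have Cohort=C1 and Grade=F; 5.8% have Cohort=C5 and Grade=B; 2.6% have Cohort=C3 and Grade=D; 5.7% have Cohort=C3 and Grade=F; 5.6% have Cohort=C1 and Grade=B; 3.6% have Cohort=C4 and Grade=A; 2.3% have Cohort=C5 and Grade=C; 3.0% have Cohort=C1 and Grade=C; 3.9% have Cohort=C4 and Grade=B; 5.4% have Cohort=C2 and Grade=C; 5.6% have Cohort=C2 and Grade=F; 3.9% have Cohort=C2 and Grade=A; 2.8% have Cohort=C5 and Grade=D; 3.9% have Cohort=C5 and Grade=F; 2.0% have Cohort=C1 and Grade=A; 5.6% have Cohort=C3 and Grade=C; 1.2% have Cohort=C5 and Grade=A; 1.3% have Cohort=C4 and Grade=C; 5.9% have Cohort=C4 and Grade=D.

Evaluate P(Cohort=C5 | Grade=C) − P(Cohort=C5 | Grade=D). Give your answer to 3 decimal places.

P(Grade=C) = 0.030 + 0.054 + 0.056 + 0.013 + 0.023 = 0.176; P(Cohort=C5 | Grade=C) = 0.023/0.176 = 0.1307.
P(Grade=D) = 0.046 + 0.040 + 0.026 + 0.059 + 0.028 = 0.199; P(Cohort=C5 | Grade=D) = 0.028/0.199 = 0.1407.
Difference = -0.010.

-0.010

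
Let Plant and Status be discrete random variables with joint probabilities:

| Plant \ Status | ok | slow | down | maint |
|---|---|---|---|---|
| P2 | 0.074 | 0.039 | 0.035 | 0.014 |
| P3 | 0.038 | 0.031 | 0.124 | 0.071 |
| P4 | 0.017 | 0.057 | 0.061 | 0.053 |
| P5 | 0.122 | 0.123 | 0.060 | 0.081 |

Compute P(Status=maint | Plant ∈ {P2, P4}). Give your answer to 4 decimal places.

0.1914

P(Plant=P2) = 0.074 + 0.039 + 0.035 + 0.014 = 0.162.
P(Plant=P4) = 0.017 + 0.057 + 0.061 + 0.053 = 0.188.
P(Plant ∈ {P2, P4}) = 0.162 + 0.188 = 0.350; P(Status=maint, Plant ∈ {P2, P4}) = 0.014 + 0.053 = 0.067.
P(Status=maint | Plant ∈ {P2, P4}) = 0.067/0.350 = 0.1914.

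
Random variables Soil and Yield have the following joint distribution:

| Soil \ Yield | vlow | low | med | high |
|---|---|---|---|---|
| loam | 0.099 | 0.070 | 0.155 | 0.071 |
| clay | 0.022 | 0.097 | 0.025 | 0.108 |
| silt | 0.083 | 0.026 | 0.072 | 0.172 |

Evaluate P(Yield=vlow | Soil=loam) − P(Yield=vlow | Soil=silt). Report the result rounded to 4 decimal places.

0.0155

P(Soil=loam) = 0.099 + 0.070 + 0.155 + 0.071 = 0.395; P(Yield=vlow | Soil=loam) = 0.099/0.395 = 0.25063.
P(Soil=silt) = 0.083 + 0.026 + 0.072 + 0.172 = 0.353; P(Yield=vlow | Soil=silt) = 0.083/0.353 = 0.23513.
Difference = 0.0155.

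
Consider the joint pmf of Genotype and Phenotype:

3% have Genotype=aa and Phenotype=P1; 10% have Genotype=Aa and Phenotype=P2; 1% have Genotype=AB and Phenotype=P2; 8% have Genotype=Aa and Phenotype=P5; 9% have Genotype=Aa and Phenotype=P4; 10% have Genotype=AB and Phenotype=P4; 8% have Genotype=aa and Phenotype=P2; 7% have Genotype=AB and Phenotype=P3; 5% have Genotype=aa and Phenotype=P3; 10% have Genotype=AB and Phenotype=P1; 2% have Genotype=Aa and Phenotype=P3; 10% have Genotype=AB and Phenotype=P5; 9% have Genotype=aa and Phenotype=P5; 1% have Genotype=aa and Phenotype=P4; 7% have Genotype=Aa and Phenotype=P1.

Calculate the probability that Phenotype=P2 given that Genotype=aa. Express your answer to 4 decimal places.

0.3077

P(Genotype=aa) = 0.03 + 0.08 + 0.05 + 0.01 + 0.09 = 0.26.
P(Phenotype=P2 | Genotype=aa) = 0.08/0.26 = 0.3077.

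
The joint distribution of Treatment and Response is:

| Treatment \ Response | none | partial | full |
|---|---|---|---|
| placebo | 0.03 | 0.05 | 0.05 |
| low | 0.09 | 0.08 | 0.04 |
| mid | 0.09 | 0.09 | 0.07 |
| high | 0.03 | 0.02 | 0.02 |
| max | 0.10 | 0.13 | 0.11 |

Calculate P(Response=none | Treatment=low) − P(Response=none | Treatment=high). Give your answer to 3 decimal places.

0.000

P(Treatment=low) = 0.09 + 0.08 + 0.04 = 0.21; P(Response=none | Treatment=low) = 0.09/0.21 = 0.4286.
P(Treatment=high) = 0.03 + 0.02 + 0.02 = 0.07; P(Response=none | Treatment=high) = 0.03/0.07 = 0.4286.
Difference = 0.000.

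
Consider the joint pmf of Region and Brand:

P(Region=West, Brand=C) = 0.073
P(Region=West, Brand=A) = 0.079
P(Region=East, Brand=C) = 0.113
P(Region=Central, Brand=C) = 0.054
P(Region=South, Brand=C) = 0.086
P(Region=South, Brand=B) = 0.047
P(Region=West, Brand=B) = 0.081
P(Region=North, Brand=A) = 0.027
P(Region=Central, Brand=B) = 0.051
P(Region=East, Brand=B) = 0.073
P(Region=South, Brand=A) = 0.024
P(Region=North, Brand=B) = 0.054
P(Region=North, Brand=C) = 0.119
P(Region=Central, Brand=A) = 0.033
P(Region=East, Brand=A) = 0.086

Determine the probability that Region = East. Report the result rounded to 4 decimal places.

P(Region=East) = 0.086 + 0.073 + 0.113 = 0.272.

0.2720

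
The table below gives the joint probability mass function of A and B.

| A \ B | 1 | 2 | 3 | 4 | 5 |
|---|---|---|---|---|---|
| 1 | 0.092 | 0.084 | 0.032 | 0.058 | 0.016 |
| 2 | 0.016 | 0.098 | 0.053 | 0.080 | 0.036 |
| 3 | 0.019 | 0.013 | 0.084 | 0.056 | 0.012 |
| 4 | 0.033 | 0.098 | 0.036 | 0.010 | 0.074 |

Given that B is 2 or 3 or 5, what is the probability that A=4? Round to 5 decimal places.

P(B=2) = 0.084 + 0.098 + 0.013 + 0.098 = 0.293.
P(B=3) = 0.032 + 0.053 + 0.084 + 0.036 = 0.205.
P(B=5) = 0.016 + 0.036 + 0.012 + 0.074 = 0.138.
P(B ∈ {2, 3, 5}) = 0.293 + 0.205 + 0.138 = 0.636; P(A=4, B ∈ {2, 3, 5}) = 0.098 + 0.036 + 0.074 = 0.208.
P(A=4 | B ∈ {2, 3, 5}) = 0.208/0.636 = 0.32704.

0.32704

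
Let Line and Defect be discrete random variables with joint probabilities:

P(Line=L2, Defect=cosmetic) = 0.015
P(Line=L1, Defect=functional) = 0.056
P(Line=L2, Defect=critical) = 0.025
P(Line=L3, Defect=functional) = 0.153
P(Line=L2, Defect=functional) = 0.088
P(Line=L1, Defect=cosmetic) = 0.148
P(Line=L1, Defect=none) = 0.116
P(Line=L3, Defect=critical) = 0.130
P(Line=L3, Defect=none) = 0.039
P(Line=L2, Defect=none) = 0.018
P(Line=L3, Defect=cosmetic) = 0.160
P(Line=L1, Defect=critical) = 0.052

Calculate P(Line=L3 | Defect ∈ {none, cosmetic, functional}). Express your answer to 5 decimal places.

P(Defect=none) = 0.116 + 0.018 + 0.039 = 0.173.
P(Defect=cosmetic) = 0.148 + 0.015 + 0.160 = 0.323.
P(Defect=functional) = 0.056 + 0.088 + 0.153 = 0.297.
P(Defect ∈ {none, cosmetic, functional}) = 0.173 + 0.323 + 0.297 = 0.793; P(Line=L3, Defect ∈ {none, cosmetic, functional}) = 0.039 + 0.160 + 0.153 = 0.352.
P(Line=L3 | Defect ∈ {none, cosmetic, functional}) = 0.352/0.793 = 0.44388.

0.44388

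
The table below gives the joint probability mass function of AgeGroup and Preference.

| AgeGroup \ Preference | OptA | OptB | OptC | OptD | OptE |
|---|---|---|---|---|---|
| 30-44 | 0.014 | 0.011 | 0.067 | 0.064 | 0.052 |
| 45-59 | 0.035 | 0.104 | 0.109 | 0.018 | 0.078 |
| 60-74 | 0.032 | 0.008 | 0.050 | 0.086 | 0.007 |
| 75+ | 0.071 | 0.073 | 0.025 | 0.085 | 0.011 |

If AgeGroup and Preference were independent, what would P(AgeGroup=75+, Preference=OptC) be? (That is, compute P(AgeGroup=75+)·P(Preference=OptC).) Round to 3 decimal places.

P(AgeGroup=75+) = 0.071 + 0.073 + 0.025 + 0.085 + 0.011 = 0.265.
P(Preference=OptC) = 0.067 + 0.109 + 0.050 + 0.025 = 0.251.
Product: 0.265 × 0.251 = 0.067.

0.067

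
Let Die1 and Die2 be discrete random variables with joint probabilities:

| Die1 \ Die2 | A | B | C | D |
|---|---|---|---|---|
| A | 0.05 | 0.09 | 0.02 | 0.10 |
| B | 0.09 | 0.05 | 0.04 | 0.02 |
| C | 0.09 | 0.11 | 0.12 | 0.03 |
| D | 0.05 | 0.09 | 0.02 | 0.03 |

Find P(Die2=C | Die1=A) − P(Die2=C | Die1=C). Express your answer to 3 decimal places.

-0.266

P(Die1=A) = 0.05 + 0.09 + 0.02 + 0.10 = 0.26; P(Die2=C | Die1=A) = 0.02/0.26 = 0.0769.
P(Die1=C) = 0.09 + 0.11 + 0.12 + 0.03 = 0.35; P(Die2=C | Die1=C) = 0.12/0.35 = 0.3429.
Difference = -0.266.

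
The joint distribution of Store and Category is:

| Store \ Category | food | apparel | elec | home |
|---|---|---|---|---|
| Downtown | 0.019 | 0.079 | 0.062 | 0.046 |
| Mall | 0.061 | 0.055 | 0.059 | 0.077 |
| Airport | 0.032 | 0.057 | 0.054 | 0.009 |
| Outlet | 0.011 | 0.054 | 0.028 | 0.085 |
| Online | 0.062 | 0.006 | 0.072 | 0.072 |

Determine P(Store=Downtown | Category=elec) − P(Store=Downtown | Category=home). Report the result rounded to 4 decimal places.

0.0663

P(Category=elec) = 0.062 + 0.059 + 0.054 + 0.028 + 0.072 = 0.275; P(Store=Downtown | Category=elec) = 0.062/0.275 = 0.22545.
P(Category=home) = 0.046 + 0.077 + 0.009 + 0.085 + 0.072 = 0.289; P(Store=Downtown | Category=home) = 0.046/0.289 = 0.15917.
Difference = 0.0663.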